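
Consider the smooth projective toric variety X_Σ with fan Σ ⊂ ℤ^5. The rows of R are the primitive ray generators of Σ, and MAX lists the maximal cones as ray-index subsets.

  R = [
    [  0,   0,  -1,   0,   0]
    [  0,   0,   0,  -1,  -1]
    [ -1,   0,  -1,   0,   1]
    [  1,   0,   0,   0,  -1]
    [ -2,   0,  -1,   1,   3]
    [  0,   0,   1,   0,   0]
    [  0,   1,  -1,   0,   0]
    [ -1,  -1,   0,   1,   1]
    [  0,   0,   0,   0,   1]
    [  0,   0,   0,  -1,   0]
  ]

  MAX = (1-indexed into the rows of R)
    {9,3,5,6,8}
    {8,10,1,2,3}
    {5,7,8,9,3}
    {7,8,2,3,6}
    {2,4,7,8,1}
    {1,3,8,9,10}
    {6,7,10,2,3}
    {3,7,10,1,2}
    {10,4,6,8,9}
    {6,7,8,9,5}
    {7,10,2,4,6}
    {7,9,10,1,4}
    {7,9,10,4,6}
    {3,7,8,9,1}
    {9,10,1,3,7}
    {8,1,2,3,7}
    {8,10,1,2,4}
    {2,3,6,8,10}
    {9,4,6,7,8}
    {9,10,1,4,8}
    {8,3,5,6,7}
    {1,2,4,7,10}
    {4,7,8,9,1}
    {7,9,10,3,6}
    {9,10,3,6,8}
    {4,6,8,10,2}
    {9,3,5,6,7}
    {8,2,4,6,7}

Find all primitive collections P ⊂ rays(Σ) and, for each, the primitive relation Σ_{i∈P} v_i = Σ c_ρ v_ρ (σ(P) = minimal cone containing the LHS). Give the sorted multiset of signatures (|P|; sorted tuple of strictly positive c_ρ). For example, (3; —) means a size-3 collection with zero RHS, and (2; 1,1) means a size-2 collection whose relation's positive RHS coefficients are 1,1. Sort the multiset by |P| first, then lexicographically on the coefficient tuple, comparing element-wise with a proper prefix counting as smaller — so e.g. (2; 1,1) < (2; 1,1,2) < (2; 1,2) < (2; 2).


Σ has 9 primitive collections:

  • {1,6}:  v_{1} + v_{6} = 0 — sig = (2; —)
  • {2,9}:  v_{2} + v_{9} = v_{10} — sig = (2; 1)
  • {3,4}:  v_{3} + v_{4} = v_{1} — sig = (2; 1)
  • {4,5}:  v_{4} + v_{5} = v_{7} + v_{8} + v_{9} — sig = (2; 1,1,1)
  • {1,5}:  v_{1} + v_{5} = v_{3} + v_{7} + v_{8} + v_{9} — sig = (2; 1,1,1,1)
  • {5,10}:  v_{5} + v_{10} = 2·v_{3} + v_{6} + v_{9} — sig = (2; 1,1,2)
  • {2,5}:  v_{2} + v_{5} = 2·v_{3} + v_{6} — sig = (2; 1,2)
  • {7,8,10}:  v_{7} + v_{8} + v_{10} = v_{3} — sig = (3; 1)
  • {3,6,7,8,9}:  v_{3} + v_{6} + v_{7} + v_{8} + v_{9} = v_{5} — sig = (5; 1)

Sorted signature multiset PRS(X):
[(2; —), (2; 1), (2; 1), (2; 1,1,1), (2; 1,1,1,1), (2; 1,1,2), (2; 1,2), (3; 1), (5; 1)]


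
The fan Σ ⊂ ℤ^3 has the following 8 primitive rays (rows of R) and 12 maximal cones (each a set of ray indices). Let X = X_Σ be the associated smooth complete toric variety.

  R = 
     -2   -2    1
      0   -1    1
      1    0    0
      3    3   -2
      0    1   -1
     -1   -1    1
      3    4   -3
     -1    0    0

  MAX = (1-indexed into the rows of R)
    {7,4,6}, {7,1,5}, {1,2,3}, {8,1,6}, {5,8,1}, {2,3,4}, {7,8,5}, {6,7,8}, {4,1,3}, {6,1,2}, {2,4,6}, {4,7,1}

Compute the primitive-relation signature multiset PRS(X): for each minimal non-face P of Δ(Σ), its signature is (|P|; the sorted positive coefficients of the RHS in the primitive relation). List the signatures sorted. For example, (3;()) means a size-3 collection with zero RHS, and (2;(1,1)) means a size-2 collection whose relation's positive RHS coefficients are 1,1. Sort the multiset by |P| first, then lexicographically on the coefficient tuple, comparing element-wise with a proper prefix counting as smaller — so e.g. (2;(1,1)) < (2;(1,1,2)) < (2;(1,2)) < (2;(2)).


Σ has 14 primitive collections:

  • {2,5}:  v_{2} + v_{5} = 0  ⇒ sig = (2;())
  • {3,8}:  v_{3} + v_{8} = 0  ⇒ sig = (2;())
  • {2,7}:  v_{2} + v_{7} = v_{4}  ⇒ sig = (2;(1))
  • {2,8}:  v_{2} + v_{8} = v_{6}  ⇒ sig = (2;(1))
  • {3,6}:  v_{3} + v_{6} = v_{2}  ⇒ sig = (2;(1))
  • {4,5}:  v_{4} + v_{5} = v_{7}  ⇒ sig = (2;(1))
  • {5,6}:  v_{5} + v_{6} = v_{8}  ⇒ sig = (2;(1))
  • {3,5}:  v_{3} + v_{5} = v_{1} + v_{4}  ⇒ sig = (2;(1,1))
  • {4,8}:  v_{4} + v_{8} = v_{6} + v_{7}  ⇒ sig = (2;(1,1))
  • {3,7}:  v_{3} + v_{7} = v_{1} + 2·v_{4}  ⇒ sig = (2;(1,2))
  • {1,4,6}:  v_{1} + v_{4} + v_{6} = 0  ⇒ sig = (3;())
  • {1,2,4}:  v_{1} + v_{2} + v_{4} = v_{3}  ⇒ sig = (3;(1))
  • {1,6,7}:  v_{1} + v_{6} + v_{7} = v_{5}  ⇒ sig = (3;(1))
  • {1,7,8}:  v_{1} + v_{7} + v_{8} = 2·v_{5}  ⇒ sig = (3;(2))

Hence PRS(X_Σ) =
[(2;()), (2;()), (2;(1)), (2;(1)), (2;(1)), (2;(1)), (2;(1)), (2;(1,1)), (2;(1,1)), (2;(1,2)), (3;()), (3;(1)), (3;(1)), (3;(2))]


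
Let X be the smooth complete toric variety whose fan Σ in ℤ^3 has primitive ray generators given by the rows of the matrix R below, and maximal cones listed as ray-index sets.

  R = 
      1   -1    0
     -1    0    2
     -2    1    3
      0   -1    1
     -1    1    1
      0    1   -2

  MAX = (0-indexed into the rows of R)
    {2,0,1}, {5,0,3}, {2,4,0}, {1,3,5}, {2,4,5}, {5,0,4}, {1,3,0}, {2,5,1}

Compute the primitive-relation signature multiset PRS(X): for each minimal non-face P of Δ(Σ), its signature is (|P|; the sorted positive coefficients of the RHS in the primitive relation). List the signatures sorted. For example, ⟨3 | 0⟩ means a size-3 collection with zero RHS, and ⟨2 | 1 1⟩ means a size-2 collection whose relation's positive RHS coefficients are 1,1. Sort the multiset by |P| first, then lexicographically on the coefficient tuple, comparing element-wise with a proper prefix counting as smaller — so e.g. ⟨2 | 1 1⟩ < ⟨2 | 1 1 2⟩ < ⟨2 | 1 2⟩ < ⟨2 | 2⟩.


5 minimal non-faces of Δ(Σ) (on 6 rays):

  P = {1,4}:  v_{1} + v_{4} = v_{2}  ⟹  sig = ⟨2 | 1⟩
  P = {3,4}:  v_{3} + v_{4} = v_{1}  ⟹  sig = ⟨2 | 1⟩
  P = {2,3}:  v_{2} + v_{3} = 2·v_{1}  ⟹  sig = ⟨2 | 2⟩
  P = {0,1,5}:  v_{0} + v_{1} + v_{5} = 0  ⟹  sig = ⟨3 | 0⟩
  P = {0,2,5}:  v_{0} + v_{2} + v_{5} = v_{4}  ⟹  sig = ⟨3 | 1⟩

Sorted signature multiset PRS(X):
    |P|=2: 3 collections, coeffs (1), (1), (2)
    |P|=3: 2 collections, coeffs (), (1)


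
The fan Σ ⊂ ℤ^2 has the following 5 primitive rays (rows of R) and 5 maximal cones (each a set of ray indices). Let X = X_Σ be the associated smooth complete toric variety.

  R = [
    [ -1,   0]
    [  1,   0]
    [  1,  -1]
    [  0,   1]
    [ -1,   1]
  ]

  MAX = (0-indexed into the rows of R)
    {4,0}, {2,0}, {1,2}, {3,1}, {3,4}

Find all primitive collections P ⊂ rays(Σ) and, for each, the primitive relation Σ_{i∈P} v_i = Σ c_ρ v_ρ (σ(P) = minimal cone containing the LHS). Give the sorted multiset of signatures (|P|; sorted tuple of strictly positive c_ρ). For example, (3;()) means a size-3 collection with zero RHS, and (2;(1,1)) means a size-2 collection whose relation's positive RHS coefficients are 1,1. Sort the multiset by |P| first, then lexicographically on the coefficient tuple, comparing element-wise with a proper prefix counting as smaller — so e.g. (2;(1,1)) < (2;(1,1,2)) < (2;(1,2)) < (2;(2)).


Δ(Σ) — 5 vertices, 5 min non-faces:

  P = {0,1}:  v_{0} + v_{1} = 0  so sig = (2;())
  P = {2,4}:  v_{2} + v_{4} = 0  so sig = (2;())
  P = {0,3}:  v_{0} + v_{3} = v_{4}  so sig = (2;(1))
  P = {1,4}:  v_{1} + v_{4} = v_{3}  so sig = (2;(1))
  P = {2,3}:  v_{2} + v_{3} = v_{1}  so sig = (2;(1))

so the primitive-relation signature multiset is
[(2;()), (2;()), (2;(1)), (2;(1)), (2;(1))]


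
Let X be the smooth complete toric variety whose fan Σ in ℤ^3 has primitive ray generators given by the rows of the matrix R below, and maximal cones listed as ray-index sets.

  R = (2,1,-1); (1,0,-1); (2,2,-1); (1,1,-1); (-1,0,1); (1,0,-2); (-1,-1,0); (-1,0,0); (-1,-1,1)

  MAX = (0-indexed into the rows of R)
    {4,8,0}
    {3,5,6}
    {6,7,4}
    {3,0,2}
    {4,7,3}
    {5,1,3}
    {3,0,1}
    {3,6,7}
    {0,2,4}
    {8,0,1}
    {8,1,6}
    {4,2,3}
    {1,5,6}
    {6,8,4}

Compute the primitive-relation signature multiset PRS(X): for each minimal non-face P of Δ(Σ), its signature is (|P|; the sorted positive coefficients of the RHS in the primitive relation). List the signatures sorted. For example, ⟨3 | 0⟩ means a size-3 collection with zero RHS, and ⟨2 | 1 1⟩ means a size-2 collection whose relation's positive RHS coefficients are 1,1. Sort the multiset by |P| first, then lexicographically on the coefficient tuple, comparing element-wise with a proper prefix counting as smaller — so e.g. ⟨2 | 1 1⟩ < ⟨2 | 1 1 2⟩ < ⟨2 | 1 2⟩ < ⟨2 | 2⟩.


18 minimal non-faces of Δ(Σ) (on 9 rays):

  P={1,4}:  v_{1} + v_{4} = 0 — sig = ⟨2 | 0⟩
  P={3,8}:  v_{3} + v_{8} = 0 — sig = ⟨2 | 0⟩
  P={0,6}:  v_{0} + v_{6} = v_{1} — sig = ⟨2 | 1⟩
  P={0,7}:  v_{0} + v_{7} = v_{3} — sig = ⟨2 | 1⟩
  P={2,6}:  v_{2} + v_{6} = v_{3} — sig = ⟨2 | 1⟩
  P={1,2}:  v_{1} + v_{2} = v_{0} + v_{3} — sig = ⟨2 | 1 1⟩
  P={1,7}:  v_{1} + v_{7} = v_{3} + v_{6} — sig = ⟨2 | 1 1⟩
  P={2,8}:  v_{2} + v_{8} = v_{0} + v_{4} — sig = ⟨2 | 1 1⟩
  P={4,5}:  v_{4} + v_{5} = v_{3} + v_{6} — sig = ⟨2 | 1 1⟩
  P={5,8}:  v_{5} + v_{8} = v_{1} + v_{6} — sig = ⟨2 | 1 1⟩
  P={7,8}:  v_{7} + v_{8} = v_{4} + v_{6} — sig = ⟨2 | 1 1⟩
  P={0,5}:  v_{0} + v_{5} = 2·v_{1} + v_{3} — sig = ⟨2 | 1 2⟩
  P={2,5}:  v_{2} + v_{5} = v_{1} + 2·v_{3} — sig = ⟨2 | 1 2⟩
  P={2,7}:  v_{2} + v_{7} = 2·v_{3} + v_{4} — sig = ⟨2 | 1 2⟩
  P={5,7}:  v_{5} + v_{7} = 2·v_{3} + 2·v_{6} — sig = ⟨2 | 2 2⟩
  P={0,3,4}:  v_{0} + v_{3} + v_{4} = v_{2} — sig = ⟨3 | 1⟩
  P={1,3,6}:  v_{1} + v_{3} + v_{6} = v_{5} — sig = ⟨3 | 1⟩
  P={3,4,6}:  v_{3} + v_{4} + v_{6} = v_{7} — sig = ⟨3 | 1⟩

Signatures (|P|; sorted positive RHS coefficients), sorted:
{ ⟨2 | 0⟩ ×2,  ⟨2 | 1⟩ ×3,  ⟨2 | 1 1⟩ ×6,  ⟨2 | 1 2⟩ ×3,  ⟨2 | 2 2⟩,  ⟨3 | 1⟩ ×3 }


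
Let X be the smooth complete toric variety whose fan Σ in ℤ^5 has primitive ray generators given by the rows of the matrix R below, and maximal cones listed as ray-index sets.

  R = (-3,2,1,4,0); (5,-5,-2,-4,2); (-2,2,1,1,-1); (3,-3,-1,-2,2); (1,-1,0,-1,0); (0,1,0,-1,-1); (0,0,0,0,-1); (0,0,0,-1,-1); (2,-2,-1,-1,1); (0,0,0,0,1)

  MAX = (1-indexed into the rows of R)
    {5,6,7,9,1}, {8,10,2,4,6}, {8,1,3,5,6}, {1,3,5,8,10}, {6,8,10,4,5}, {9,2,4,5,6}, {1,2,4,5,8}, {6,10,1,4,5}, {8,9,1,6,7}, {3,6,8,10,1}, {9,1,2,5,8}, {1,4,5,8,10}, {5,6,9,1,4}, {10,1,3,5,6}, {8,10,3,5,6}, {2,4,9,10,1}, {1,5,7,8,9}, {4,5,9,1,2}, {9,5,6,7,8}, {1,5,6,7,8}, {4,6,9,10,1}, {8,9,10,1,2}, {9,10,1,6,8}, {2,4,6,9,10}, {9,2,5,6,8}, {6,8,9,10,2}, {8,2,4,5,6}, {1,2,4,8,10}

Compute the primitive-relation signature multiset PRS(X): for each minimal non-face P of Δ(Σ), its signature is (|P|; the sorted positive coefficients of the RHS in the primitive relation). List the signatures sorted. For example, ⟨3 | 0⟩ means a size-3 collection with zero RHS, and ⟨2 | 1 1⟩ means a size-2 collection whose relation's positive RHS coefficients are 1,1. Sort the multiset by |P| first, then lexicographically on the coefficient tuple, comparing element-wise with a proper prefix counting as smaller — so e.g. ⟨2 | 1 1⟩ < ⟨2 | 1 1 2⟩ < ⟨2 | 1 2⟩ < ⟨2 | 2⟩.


Δ(Σ) — 10 vertices, 14 min non-faces:

  P={3,9}:  v_{3} + v_{9} = 0  ⇒ sig = ⟨2 | 0⟩
  P={7,10}:  v_{7} + v_{10} = 0  ⇒ sig = ⟨2 | 0⟩
  P={2,3}:  v_{2} + v_{3} = v_{4} + v_{8}  ⇒ sig = ⟨2 | 1 1⟩
  P={3,4}:  v_{3} + v_{4} = v_{5} + v_{10}  ⇒ sig = ⟨2 | 1 1⟩
  P={4,7}:  v_{4} + v_{7} = v_{5} + v_{9}  ⇒ sig = ⟨2 | 1 1⟩
  P={3,7}:  v_{3} + v_{7} = v_{1} + v_{5} + v_{6} + v_{8}  ⇒ sig = ⟨2 | 1 1 1 1⟩
  P={2,7}:  v_{2} + v_{7} = v_{5} + v_{8} + 2·v_{9}  ⇒ sig = ⟨2 | 1 1 2⟩
  P={1,2,6}:  v_{1} + v_{2} + v_{6} = v_{9}  ⇒ sig = ⟨3 | 1⟩
  P={4,8,9}:  v_{4} + v_{8} + v_{9} = v_{2}  ⇒ sig = ⟨3 | 1⟩
  P={5,9,10}:  v_{5} + v_{9} + v_{10} = v_{4}  ⇒ sig = ⟨3 | 1⟩
  P={2,5,10}:  v_{2} + v_{5} + v_{10} = 2·v_{4} + v_{8}  ⇒ sig = ⟨3 | 1 2⟩
  P={1,4,6,8}:  v_{1} + v_{4} + v_{6} + v_{8} = 0  ⇒ sig = ⟨4 | 0⟩
  P={1,5,6,8,9}:  v_{1} + v_{5} + v_{6} + v_{8} + v_{9} = v_{7}  ⇒ sig = ⟨5 | 1⟩
  P={1,5,6,8,10}:  v_{1} + v_{5} + v_{6} + v_{8} + v_{10} = v_{3}  ⇒ sig = ⟨5 | 1⟩

Hence PRS(X_Σ) =
    |P|=2: 7 collections, coeffs (), (), (1,1), (1,1), (1,1), (1,1,1,1), (1,1,2)
    |P|=3: 4 collections, coeffs (1), (1), (1), (1,2)
    |P|=4: 1 collection, coeffs ()
    |P|=5: 2 collections, coeffs (1), (1)


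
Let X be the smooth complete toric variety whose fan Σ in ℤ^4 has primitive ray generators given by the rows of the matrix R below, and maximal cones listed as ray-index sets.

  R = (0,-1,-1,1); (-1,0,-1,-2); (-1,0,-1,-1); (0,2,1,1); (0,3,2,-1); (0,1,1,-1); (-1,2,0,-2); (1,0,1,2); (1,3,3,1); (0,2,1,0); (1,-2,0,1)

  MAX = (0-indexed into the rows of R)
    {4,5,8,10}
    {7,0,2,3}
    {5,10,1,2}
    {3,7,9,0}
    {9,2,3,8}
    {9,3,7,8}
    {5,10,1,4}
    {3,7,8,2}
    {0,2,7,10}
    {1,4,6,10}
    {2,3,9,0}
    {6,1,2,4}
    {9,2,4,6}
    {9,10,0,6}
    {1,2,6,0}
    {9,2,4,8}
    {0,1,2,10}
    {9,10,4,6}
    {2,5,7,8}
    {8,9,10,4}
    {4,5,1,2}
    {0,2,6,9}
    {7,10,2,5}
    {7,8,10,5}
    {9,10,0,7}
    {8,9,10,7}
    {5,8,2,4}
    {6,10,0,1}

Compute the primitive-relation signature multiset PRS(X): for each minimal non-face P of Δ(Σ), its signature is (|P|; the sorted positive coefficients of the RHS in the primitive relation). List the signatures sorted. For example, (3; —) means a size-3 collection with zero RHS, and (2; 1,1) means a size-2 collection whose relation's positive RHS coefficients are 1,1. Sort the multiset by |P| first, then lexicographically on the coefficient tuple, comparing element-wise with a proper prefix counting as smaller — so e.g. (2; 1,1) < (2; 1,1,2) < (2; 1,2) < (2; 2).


Minimal non-faces — 21 found among 11 rays, 28 max cones:

  {0,5}:  v_{0} + v_{5} = 0  ⇒ sig = (2; —)
  {1,7}:  v_{1} + v_{7} = 0  ⇒ sig = (2; —)
  {0,4}:  v_{0} + v_{4} = v_{9}  ⇒ sig = (2; 1)
  {1,8}:  v_{1} + v_{8} = v_{4}  ⇒ sig = (2; 1)
  {1,9}:  v_{1} + v_{9} = v_{6}  ⇒ sig = (2; 1)
  {3,10}:  v_{3} + v_{10} = v_{7}  ⇒ sig = (2; 1)
  {4,7}:  v_{4} + v_{7} = v_{8}  ⇒ sig = (2; 1)
  {5,9}:  v_{5} + v_{9} = v_{4}  ⇒ sig = (2; 1)
  {6,7}:  v_{6} + v_{7} = v_{9}  ⇒ sig = (2; 1)
  {0,8}:  v_{0} + v_{8} = v_{7} + v_{9}  ⇒ sig = (2; 1,1)
  {1,3}:  v_{1} + v_{3} = v_{2} + v_{9}  ⇒ sig = (2; 1,1)
  {3,5}:  v_{3} + v_{5} = v_{2} + v_{8}  ⇒ sig = (2; 1,1)
  {5,6}:  v_{5} + v_{6} = v_{1} + v_{4}  ⇒ sig = (2; 1,1)
  {6,8}:  v_{6} + v_{8} = v_{4} + v_{9}  ⇒ sig = (2; 1,1)
  {3,4}:  v_{3} + v_{4} = v_{2} + v_{8} + v_{9}  ⇒ sig = (2; 1,1,1)
  {3,6}:  v_{3} + v_{6} = v_{2} + 2·v_{9}  ⇒ sig = (2; 1,2)
  {2,9,10}:  v_{2} + v_{9} + v_{10} = 0  ⇒ sig = (3; —)
  {2,4,10}:  v_{2} + v_{4} + v_{10} = v_{5}  ⇒ sig = (3; 1)
  {2,6,10}:  v_{2} + v_{6} + v_{10} = v_{1}  ⇒ sig = (3; 1)
  {2,7,9}:  v_{2} + v_{7} + v_{9} = v_{3}  ⇒ sig = (3; 1)
  {2,8,10}:  v_{2} + v_{8} + v_{10} = v_{5} + v_{7}  ⇒ sig = (3; 1,1)

so the primitive-relation signature multiset is
{ (2; —) ×2,  (2; 1) ×7,  (2; 1,1) ×5,  (2; 1,1,1),  (2; 1,2),  (3; —),  (3; 1) ×3,  (3; 1,1) }


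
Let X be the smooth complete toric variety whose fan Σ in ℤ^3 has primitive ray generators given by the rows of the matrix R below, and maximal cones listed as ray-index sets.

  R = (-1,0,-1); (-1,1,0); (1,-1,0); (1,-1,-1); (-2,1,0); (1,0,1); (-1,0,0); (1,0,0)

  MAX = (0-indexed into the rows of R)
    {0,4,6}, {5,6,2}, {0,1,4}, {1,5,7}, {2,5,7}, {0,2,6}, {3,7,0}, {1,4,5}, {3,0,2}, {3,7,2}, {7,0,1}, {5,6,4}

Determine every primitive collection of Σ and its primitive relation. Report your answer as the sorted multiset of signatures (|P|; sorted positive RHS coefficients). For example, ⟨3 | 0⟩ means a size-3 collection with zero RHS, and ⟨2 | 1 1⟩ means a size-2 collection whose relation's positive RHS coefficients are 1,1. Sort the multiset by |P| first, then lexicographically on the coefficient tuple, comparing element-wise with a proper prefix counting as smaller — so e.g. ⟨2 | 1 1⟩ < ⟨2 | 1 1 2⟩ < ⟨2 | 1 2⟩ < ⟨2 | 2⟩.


Primitive collections (11):

  P={0,5}:  v_{0} + v_{5} = 0  so sig = ⟨2 | 0⟩
  P={1,2}:  v_{1} + v_{2} = 0  so sig = ⟨2 | 0⟩
  P={6,7}:  v_{6} + v_{7} = 0  so sig = ⟨2 | 0⟩
  P={1,6}:  v_{1} + v_{6} = v_{4}  so sig = ⟨2 | 1⟩
  P={2,4}:  v_{2} + v_{4} = v_{6}  so sig = ⟨2 | 1⟩
  P={3,4}:  v_{3} + v_{4} = v_{0}  so sig = ⟨2 | 1⟩
  P={4,7}:  v_{4} + v_{7} = v_{1}  so sig = ⟨2 | 1⟩
  P={1,3}:  v_{1} + v_{3} = v_{0} + v_{7}  so sig = ⟨2 | 1 1⟩
  P={3,5}:  v_{3} + v_{5} = v_{2} + v_{7}  so sig = ⟨2 | 1 1⟩
  P={3,6}:  v_{3} + v_{6} = v_{0} + v_{2}  so sig = ⟨2 | 1 1⟩
  P={0,2,7}:  v_{0} + v_{2} + v_{7} = v_{3}  so sig = ⟨3 | 1⟩

Hence PRS(X_Σ) =
    |P|=2: 10 collections, coeffs (), (), (), (1), (1), (1), (1), (1,1), (1,1), (1,1)
    |P|=3: 1 collection, coeffs (1)


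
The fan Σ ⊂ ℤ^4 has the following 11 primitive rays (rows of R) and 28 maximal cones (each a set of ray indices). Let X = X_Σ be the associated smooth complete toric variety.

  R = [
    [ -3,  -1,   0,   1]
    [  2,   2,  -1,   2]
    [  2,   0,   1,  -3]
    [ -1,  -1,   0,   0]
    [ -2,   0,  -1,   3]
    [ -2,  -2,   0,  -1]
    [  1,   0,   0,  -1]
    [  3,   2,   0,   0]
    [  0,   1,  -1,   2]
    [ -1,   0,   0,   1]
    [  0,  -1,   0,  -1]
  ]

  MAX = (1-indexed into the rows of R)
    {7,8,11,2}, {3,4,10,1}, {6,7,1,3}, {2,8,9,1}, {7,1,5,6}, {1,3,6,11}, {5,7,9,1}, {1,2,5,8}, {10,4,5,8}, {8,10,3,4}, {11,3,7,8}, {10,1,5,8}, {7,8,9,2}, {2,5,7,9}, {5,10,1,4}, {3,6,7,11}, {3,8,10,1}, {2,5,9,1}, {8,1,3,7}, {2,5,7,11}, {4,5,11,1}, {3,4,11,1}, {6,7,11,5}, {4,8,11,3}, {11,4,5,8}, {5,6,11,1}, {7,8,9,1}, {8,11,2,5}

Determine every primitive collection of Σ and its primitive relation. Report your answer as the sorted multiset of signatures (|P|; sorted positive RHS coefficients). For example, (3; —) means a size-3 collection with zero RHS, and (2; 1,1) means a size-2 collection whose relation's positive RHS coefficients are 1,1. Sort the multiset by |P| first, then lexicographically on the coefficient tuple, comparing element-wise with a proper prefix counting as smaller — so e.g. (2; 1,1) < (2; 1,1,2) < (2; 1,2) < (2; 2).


23 collections generate NE(X_Σ); each relation:

  P = {3,5}:  v_{3} + v_{5} = 0 ; sig = (2; —)
  P = {7,10}:  v_{7} + v_{10} = 0 ; sig = (2; —)
  P = {4,7}:  v_{4} + v_{7} = v_{11} ; sig = (2; 1)
  P = {6,8}:  v_{6} + v_{8} = v_{7} ; sig = (2; 1)
  P = {10,11}:  v_{10} + v_{11} = v_{4} ; sig = (2; 1)
  P = {2,3}:  v_{2} + v_{3} = v_{7} + v_{8} ; sig = (2; 1,1)
  P = {2,10}:  v_{2} + v_{10} = v_{5} + v_{8} ; sig = (2; 1,1)
  P = {4,9}:  v_{4} + v_{9} = v_{5} + v_{7} ; sig = (2; 1,1)
  P = {6,10}:  v_{6} + v_{10} = v_{1} + v_{11} ; sig = (2; 1,1)
  P = {9,10}:  v_{9} + v_{10} = v_{1} + v_{2} ; sig = (2; 1,1)
  P = {2,4}:  v_{2} + v_{4} = v_{5} + v_{8} + v_{11} ; sig = (2; 1,1,1)
  P = {3,9}:  v_{3} + v_{9} = v_{1} + 2·v_{7} + v_{8} ; sig = (2; 1,1,2)
  P = {6,9}:  v_{6} + v_{9} = v_{1} + v_{5} + 3·v_{7} ; sig = (2; 1,1,3)
  P = {2,6}:  v_{2} + v_{6} = v_{5} + 2·v_{7} ; sig = (2; 1,2)
  P = {4,6}:  v_{4} + v_{6} = v_{1} + 2·v_{11} ; sig = (2; 1,2)
  P = {9,11}:  v_{9} + v_{11} = v_{5} + 2·v_{7} ; sig = (2; 1,2)
  P = {1,8,11}:  v_{1} + v_{8} + v_{11} = 0 ; sig = (3; —)
  P = {1,2,7}:  v_{1} + v_{2} + v_{7} = v_{9} ; sig = (3; 1)
  P = {1,4,8}:  v_{1} + v_{4} + v_{8} = v_{10} ; sig = (3; 1)
  P = {1,7,11}:  v_{1} + v_{7} + v_{11} = v_{6} ; sig = (3; 1)
  P = {5,7,8}:  v_{5} + v_{7} + v_{8} = v_{2} ; sig = (3; 1)
  P = {1,2,11}:  v_{1} + v_{2} + v_{11} = v_{5} + v_{7} ; sig = (3; 1,1)
  P = {5,8,9}:  v_{5} + v_{8} + v_{9} = v_{1} + 2·v_{2} ; sig = (3; 1,2)

Sorted signature multiset PRS(X):
    |P|=2: 16 collections, coeffs (), (), (1), (1), (1), (1,1), (1,1), (1,1), (1,1), (1,1), (1,1,1), (1,1,2), (1,1,3), (1,2), (1,2), (1,2)
    |P|=3: 7 collections, coeffs (), (1), (1), (1), (1), (1,1), (1,2)


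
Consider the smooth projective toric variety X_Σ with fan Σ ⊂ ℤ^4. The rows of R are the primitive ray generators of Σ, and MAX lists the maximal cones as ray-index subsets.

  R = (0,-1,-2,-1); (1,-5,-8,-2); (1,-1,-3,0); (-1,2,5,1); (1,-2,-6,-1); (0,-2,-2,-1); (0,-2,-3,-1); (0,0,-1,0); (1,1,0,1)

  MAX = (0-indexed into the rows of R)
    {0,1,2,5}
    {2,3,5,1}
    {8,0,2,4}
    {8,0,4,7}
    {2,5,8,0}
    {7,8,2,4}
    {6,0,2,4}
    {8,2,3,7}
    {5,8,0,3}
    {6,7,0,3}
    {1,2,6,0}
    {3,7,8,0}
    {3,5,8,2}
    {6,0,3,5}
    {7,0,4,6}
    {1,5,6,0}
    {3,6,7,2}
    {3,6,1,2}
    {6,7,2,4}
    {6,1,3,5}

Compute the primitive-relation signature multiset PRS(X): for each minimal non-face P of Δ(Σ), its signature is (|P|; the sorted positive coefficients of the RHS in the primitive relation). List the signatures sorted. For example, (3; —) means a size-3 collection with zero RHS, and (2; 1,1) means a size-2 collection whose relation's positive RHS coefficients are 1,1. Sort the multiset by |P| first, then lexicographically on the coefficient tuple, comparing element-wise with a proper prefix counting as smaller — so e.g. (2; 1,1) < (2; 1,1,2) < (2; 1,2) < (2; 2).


11 minimal non-faces of Δ(Σ) (on 9 rays):

  P = {3,4}:  v_{3} + v_{4} = v_{7}  ⟹  sig = (2; 1)
  P = {5,7}:  v_{5} + v_{7} = v_{6}  ⟹  sig = (2; 1)
  P = {6,8}:  v_{6} + v_{8} = v_{2}  ⟹  sig = (2; 1)
  P = {4,5}:  v_{4} + v_{5} = v_{0} + v_{2} + v_{6}  ⟹  sig = (2; 1,1,1)
  P = {1,7}:  v_{1} + v_{7} = v_{2} + 2·v_{6}  ⟹  sig = (2; 1,2)
  P = {1,8}:  v_{1} + v_{8} = 2·v_{2} + v_{5}  ⟹  sig = (2; 1,2)
  P = {1,4}:  v_{1} + v_{4} = v_{0} + 2·v_{2} + 2·v_{6}  ⟹  sig = (2; 1,2,2)
  P = {0,2,3}:  v_{0} + v_{2} + v_{3} = 0  ⟹  sig = (3; —)
  P = {0,2,7}:  v_{0} + v_{2} + v_{7} = v_{4}  ⟹  sig = (3; 1)
  P = {2,5,6}:  v_{2} + v_{5} + v_{6} = v_{1}  ⟹  sig = (3; 1)
  P = {0,1,3}:  v_{0} + v_{1} + v_{3} = v_{5} + v_{6}  ⟹  sig = (3; 1,1)

so the primitive-relation signature multiset is
    |P|=2: 7 collections, coeffs (1), (1), (1), (1,1,1), (1,2), (1,2), (1,2,2)
    |P|=3: 4 collections, coeffs (), (1), (1), (1,1)


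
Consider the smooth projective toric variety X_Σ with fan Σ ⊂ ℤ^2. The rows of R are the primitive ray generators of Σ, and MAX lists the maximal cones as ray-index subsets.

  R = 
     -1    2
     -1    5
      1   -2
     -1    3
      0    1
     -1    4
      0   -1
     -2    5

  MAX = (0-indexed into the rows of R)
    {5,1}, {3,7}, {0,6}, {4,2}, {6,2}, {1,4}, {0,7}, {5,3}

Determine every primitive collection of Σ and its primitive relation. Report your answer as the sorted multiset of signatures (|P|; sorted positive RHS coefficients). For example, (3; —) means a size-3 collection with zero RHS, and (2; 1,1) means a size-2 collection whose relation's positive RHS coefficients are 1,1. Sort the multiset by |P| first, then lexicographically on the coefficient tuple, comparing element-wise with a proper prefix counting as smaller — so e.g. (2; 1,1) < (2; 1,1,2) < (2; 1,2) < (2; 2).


The 20 primitive collections of Σ (r=8, n=2):

  • {0,2}:  v_{0} + v_{2} = 0 — sig = (2; —)
  • {4,6}:  v_{4} + v_{6} = 0 — sig = (2; —)
  • {0,3}:  v_{0} + v_{3} = v_{7} — sig = (2; 1)
  • {0,4}:  v_{0} + v_{4} = v_{3} — sig = (2; 1)
  • {1,6}:  v_{1} + v_{6} = v_{5} — sig = (2; 1)
  • {2,3}:  v_{2} + v_{3} = v_{4} — sig = (2; 1)
  • {2,7}:  v_{2} + v_{7} = v_{3} — sig = (2; 1)
  • {3,4}:  v_{3} + v_{4} = v_{5} — sig = (2; 1)
  • {3,6}:  v_{3} + v_{6} = v_{0} — sig = (2; 1)
  • {4,5}:  v_{4} + v_{5} = v_{1} — sig = (2; 1)
  • {5,6}:  v_{5} + v_{6} = v_{3} — sig = (2; 1)
  • {0,1}:  v_{0} + v_{1} = v_{3} + v_{5} — sig = (2; 1,1)
  • {1,7}:  v_{1} + v_{7} = 2·v_{3} + v_{5} — sig = (2; 1,2)
  • {0,5}:  v_{0} + v_{5} = 2·v_{3} — sig = (2; 2)
  • {1,3}:  v_{1} + v_{3} = 2·v_{5} — sig = (2; 2)
  • {2,5}:  v_{2} + v_{5} = 2·v_{4} — sig = (2; 2)
  • {4,7}:  v_{4} + v_{7} = 2·v_{3} — sig = (2; 2)
  • {6,7}:  v_{6} + v_{7} = 2·v_{0} — sig = (2; 2)
  • {1,2}:  v_{1} + v_{2} = 3·v_{4} — sig = (2; 3)
  • {5,7}:  v_{5} + v_{7} = 3·v_{3} — sig = (2; 3)

Hence PRS(X_Σ) =
[(2; —), (2; —), (2; 1), (2; 1), (2; 1), (2; 1), (2; 1), (2; 1), (2; 1), (2; 1), (2; 1), (2; 1,1), (2; 1,2), (2; 2), (2; 2), (2; 2), (2; 2), (2; 2), (2; 3), (2; 3)]


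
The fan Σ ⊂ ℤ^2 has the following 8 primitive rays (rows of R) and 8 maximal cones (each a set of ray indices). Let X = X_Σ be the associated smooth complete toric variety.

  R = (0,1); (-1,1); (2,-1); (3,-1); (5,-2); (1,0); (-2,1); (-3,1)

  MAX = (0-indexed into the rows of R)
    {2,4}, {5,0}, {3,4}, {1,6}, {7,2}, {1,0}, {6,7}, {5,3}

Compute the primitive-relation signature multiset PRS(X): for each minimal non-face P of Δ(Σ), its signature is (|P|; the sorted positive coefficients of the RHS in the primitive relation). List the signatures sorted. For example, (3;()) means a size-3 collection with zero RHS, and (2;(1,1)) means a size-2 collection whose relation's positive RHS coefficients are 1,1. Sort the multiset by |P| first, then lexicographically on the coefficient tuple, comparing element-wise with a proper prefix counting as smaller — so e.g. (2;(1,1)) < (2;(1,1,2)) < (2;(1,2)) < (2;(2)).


Σ has 20 primitive collections:

  • {2,6}:  v_{2} + v_{6} = 0  →  sig = (2;())
  • {3,7}:  v_{3} + v_{7} = 0  →  sig = (2;())
  • {1,2}:  v_{1} + v_{2} = v_{5}  →  sig = (2;(1))
  • {1,5}:  v_{1} + v_{5} = v_{0}  →  sig = (2;(1))
  • {2,3}:  v_{2} + v_{3} = v_{4}  →  sig = (2;(1))
  • {2,5}:  v_{2} + v_{5} = v_{3}  →  sig = (2;(1))
  • {3,6}:  v_{3} + v_{6} = v_{5}  →  sig = (2;(1))
  • {4,6}:  v_{4} + v_{6} = v_{3}  →  sig = (2;(1))
  • {4,7}:  v_{4} + v_{7} = v_{2}  →  sig = (2;(1))
  • {5,6}:  v_{5} + v_{6} = v_{1}  →  sig = (2;(1))
  • {5,7}:  v_{5} + v_{7} = v_{6}  →  sig = (2;(1))
  • {0,7}:  v_{0} + v_{7} = v_{1} + v_{6}  →  sig = (2;(1,1))
  • {1,4}:  v_{1} + v_{4} = v_{3} + v_{5}  →  sig = (2;(1,1))
  • {0,4}:  v_{0} + v_{4} = v_{3} + 2·v_{5}  →  sig = (2;(1,2))
  • {0,2}:  v_{0} + v_{2} = 2·v_{5}  →  sig = (2;(2))
  • {0,6}:  v_{0} + v_{6} = 2·v_{1}  →  sig = (2;(2))
  • {1,3}:  v_{1} + v_{3} = 2·v_{5}  →  sig = (2;(2))
  • {1,7}:  v_{1} + v_{7} = 2·v_{6}  →  sig = (2;(2))
  • {4,5}:  v_{4} + v_{5} = 2·v_{3}  →  sig = (2;(2))
  • {0,3}:  v_{0} + v_{3} = 3·v_{5}  →  sig = (2;(3))

so the primitive-relation signature multiset is
[(2;()), (2;()), (2;(1)), (2;(1)), (2;(1)), (2;(1)), (2;(1)), (2;(1)), (2;(1)), (2;(1)), (2;(1)), (2;(1,1)), (2;(1,1)), (2;(1,2)), (2;(2)), (2;(2)), (2;(2)), (2;(2)), (2;(2)), (2;(3))]


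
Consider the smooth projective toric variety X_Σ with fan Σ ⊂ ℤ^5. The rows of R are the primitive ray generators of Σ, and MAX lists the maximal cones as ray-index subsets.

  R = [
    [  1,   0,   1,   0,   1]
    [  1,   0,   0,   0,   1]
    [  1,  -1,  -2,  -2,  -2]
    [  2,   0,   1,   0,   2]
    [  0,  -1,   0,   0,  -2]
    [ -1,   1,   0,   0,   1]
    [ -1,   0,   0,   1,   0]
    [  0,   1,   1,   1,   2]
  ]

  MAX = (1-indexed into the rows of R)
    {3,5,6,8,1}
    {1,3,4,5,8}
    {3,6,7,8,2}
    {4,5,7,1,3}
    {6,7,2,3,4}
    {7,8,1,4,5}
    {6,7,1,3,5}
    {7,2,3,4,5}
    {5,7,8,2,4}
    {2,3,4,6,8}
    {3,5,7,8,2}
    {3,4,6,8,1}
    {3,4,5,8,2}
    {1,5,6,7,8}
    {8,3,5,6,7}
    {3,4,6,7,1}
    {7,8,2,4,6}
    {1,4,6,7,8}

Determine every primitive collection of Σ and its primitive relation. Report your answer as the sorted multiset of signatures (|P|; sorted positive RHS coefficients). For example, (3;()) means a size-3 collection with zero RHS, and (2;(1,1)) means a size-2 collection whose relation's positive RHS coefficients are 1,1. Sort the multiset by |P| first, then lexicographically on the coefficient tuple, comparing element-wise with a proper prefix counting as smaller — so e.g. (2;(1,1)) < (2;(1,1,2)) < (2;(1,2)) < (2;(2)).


Σ has 5 primitive collections:

  • {1,2}:  v_{1} + v_{2} = v_{4} ; sig = (2;(1))
  • {2,5,6}:  v_{2} + v_{5} + v_{6} = 0 ; sig = (3;())
  • {4,5,6}:  v_{4} + v_{5} + v_{6} = v_{1} ; sig = (3;(1))
  • {1,3,7,8}:  v_{1} + v_{3} + v_{7} + v_{8} = v_{2} ; sig = (4;(1))
  • {3,4,7,8}:  v_{3} + v_{4} + v_{7} + v_{8} = 2·v_{2} ; sig = (4;(2))

Hence PRS(X_Σ) =
{ (2;(1)),  (3;()),  (3;(1)),  (4;(1)),  (4;(2)) }


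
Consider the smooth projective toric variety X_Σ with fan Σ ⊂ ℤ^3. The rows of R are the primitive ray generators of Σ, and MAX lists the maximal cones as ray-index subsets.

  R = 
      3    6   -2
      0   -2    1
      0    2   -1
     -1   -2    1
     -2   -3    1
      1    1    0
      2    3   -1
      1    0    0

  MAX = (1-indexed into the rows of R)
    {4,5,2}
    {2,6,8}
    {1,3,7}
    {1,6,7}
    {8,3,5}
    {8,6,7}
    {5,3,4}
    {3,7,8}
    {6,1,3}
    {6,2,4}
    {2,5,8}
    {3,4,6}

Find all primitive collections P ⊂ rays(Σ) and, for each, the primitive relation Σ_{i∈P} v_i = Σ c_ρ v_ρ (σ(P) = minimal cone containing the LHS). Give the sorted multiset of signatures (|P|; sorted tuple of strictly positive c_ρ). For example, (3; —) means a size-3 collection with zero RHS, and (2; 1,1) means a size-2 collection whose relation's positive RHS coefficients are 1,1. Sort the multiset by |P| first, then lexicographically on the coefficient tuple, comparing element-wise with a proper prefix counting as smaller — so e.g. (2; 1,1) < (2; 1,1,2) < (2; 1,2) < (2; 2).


The 12 primitive collections of Σ (r=8, n=3):

  {2,3}:  v_{2} + v_{3} = 0 ; sig = (2; —)
  {5,7}:  v_{5} + v_{7} = 0 ; sig = (2; —)
  {4,7}:  v_{4} + v_{7} = v_{6} ; sig = (2; 1)
  {4,8}:  v_{4} + v_{8} = v_{2} ; sig = (2; 1)
  {5,6}:  v_{5} + v_{6} = v_{4} ; sig = (2; 1)
  {1,2}:  v_{1} + v_{2} = v_{6} + v_{7} ; sig = (2; 1,1)
  {1,5}:  v_{1} + v_{5} = v_{3} + v_{6} ; sig = (2; 1,1)
  {2,7}:  v_{2} + v_{7} = v_{6} + v_{8} ; sig = (2; 1,1)
  {1,4}:  v_{1} + v_{4} = v_{3} + 2·v_{6} ; sig = (2; 1,2)
  {1,8}:  v_{1} + v_{8} = 2·v_{7} ; sig = (2; 2)
  {3,6,7}:  v_{3} + v_{6} + v_{7} = v_{1} ; sig = (3; 1)
  {3,6,8}:  v_{3} + v_{6} + v_{8} = v_{7} ; sig = (3; 1)

Hence PRS(X_Σ) =
    (2; —)
    (2; —)
    (2; 1)
    (2; 1)
    (2; 1)
    (2; 1,1)
    (2; 1,1)
    (2; 1,1)
    (2; 1,2)
    (2; 2)
    (3; 1)
    (3; 1)


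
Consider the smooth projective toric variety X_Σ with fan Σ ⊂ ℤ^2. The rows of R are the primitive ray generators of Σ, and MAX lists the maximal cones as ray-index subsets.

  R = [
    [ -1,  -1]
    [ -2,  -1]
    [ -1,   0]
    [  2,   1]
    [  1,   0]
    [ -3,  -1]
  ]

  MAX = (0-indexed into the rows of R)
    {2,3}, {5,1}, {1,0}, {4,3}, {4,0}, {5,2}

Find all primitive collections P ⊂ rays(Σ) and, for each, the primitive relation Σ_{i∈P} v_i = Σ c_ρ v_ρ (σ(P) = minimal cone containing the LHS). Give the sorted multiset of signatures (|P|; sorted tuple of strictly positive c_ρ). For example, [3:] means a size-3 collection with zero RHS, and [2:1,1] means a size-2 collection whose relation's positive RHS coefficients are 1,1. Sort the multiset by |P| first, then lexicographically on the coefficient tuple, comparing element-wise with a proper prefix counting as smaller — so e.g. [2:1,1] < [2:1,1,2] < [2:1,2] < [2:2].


Δ(Σ) — 6 vertices, 9 min non-faces:

  P={1,3}:  v_{1} + v_{3} = 0 ; sig = [2:]
  P={2,4}:  v_{2} + v_{4} = 0 ; sig = [2:]
  P={0,2}:  v_{0} + v_{2} = v_{1} ; sig = [2:1]
  P={0,3}:  v_{0} + v_{3} = v_{4} ; sig = [2:1]
  P={1,2}:  v_{1} + v_{2} = v_{5} ; sig = [2:1]
  P={1,4}:  v_{1} + v_{4} = v_{0} ; sig = [2:1]
  P={3,5}:  v_{3} + v_{5} = v_{2} ; sig = [2:1]
  P={4,5}:  v_{4} + v_{5} = v_{1} ; sig = [2:1]
  P={0,5}:  v_{0} + v_{5} = 2·v_{1} ; sig = [2:2]

Sorted signature multiset PRS(X):
{ [2:] ×2,  [2:1] ×6,  [2:2] }


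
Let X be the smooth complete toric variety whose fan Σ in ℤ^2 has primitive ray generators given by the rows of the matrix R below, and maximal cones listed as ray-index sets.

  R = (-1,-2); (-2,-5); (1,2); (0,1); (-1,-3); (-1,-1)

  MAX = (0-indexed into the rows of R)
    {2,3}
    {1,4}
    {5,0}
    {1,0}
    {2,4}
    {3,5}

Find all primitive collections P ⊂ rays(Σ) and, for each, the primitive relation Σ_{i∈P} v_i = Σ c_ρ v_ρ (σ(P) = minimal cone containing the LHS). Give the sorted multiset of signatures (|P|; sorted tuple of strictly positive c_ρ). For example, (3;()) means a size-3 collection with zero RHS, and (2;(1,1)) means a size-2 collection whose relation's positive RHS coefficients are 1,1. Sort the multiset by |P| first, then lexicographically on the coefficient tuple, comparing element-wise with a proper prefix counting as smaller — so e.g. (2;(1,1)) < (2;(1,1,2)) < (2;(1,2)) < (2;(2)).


The 9 primitive collections of Σ (r=6, n=2):

  {0,2}:  v_{0} + v_{2} = 0 — sig = (2;())
  {0,3}:  v_{0} + v_{3} = v_{5} — sig = (2;(1))
  {0,4}:  v_{0} + v_{4} = v_{1} — sig = (2;(1))
  {1,2}:  v_{1} + v_{2} = v_{4} — sig = (2;(1))
  {2,5}:  v_{2} + v_{5} = v_{3} — sig = (2;(1))
  {3,4}:  v_{3} + v_{4} = v_{0} — sig = (2;(1))
  {1,3}:  v_{1} + v_{3} = 2·v_{0} — sig = (2;(2))
  {4,5}:  v_{4} + v_{5} = 2·v_{0} — sig = (2;(2))
  {1,5}:  v_{1} + v_{5} = 3·v_{0} — sig = (2;(3))

Signatures (|P|; sorted positive RHS coefficients), sorted:
    (2;())
    (2;(1))
    (2;(1))
    (2;(1))
    (2;(1))
    (2;(1))
    (2;(2))
    (2;(2))
    (2;(3))


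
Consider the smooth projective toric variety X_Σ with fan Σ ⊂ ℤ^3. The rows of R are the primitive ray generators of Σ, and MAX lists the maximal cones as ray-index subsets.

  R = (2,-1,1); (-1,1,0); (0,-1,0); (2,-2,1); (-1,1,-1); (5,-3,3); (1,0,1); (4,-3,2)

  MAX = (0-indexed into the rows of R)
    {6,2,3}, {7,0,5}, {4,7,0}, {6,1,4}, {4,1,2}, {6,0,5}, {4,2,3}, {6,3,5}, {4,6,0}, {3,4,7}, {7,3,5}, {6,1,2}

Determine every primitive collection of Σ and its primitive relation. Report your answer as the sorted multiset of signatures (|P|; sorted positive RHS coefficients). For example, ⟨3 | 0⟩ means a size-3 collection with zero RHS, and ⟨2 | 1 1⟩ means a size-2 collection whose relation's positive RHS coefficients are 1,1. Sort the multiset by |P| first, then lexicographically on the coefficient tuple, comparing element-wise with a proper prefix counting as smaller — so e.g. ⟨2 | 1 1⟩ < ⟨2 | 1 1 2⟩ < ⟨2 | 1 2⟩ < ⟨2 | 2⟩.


|primitive collections| = 12. Relations:

  P={0,1}:  v_{0} + v_{1} = v_{6} — sig = ⟨2 | 1⟩
  P={0,2}:  v_{0} + v_{2} = v_{3} — sig = ⟨2 | 1⟩
  P={0,3}:  v_{0} + v_{3} = v_{7} — sig = ⟨2 | 1⟩
  P={6,7}:  v_{6} + v_{7} = v_{5} — sig = ⟨2 | 1⟩
  P={1,3}:  v_{1} + v_{3} = v_{2} + v_{6} — sig = ⟨2 | 1 1⟩
  P={1,7}:  v_{1} + v_{7} = v_{3} + v_{6} — sig = ⟨2 | 1 1⟩
  P={1,5}:  v_{1} + v_{5} = v_{3} + 2·v_{6} — sig = ⟨2 | 1 2⟩
  P={2,5}:  v_{2} + v_{5} = 2·v_{3} + v_{6} — sig = ⟨2 | 1 2⟩
  P={2,7}:  v_{2} + v_{7} = 2·v_{3} — sig = ⟨2 | 2⟩
  P={4,5}:  v_{4} + v_{5} = 2·v_{0} — sig = ⟨2 | 2⟩
  P={2,4,6}:  v_{2} + v_{4} + v_{6} = 0 — sig = ⟨3 | 0⟩
  P={3,4,6}:  v_{3} + v_{4} + v_{6} = v_{0} — sig = ⟨3 | 1⟩

Signatures (|P|; sorted positive RHS coefficients), sorted:
    ⟨2 | 1⟩
    ⟨2 | 1⟩
    ⟨2 | 1⟩
    ⟨2 | 1⟩
    ⟨2 | 1 1⟩
    ⟨2 | 1 1⟩
    ⟨2 | 1 2⟩
    ⟨2 | 1 2⟩
    ⟨2 | 2⟩
    ⟨2 | 2⟩
    ⟨3 | 0⟩
    ⟨3 | 1⟩


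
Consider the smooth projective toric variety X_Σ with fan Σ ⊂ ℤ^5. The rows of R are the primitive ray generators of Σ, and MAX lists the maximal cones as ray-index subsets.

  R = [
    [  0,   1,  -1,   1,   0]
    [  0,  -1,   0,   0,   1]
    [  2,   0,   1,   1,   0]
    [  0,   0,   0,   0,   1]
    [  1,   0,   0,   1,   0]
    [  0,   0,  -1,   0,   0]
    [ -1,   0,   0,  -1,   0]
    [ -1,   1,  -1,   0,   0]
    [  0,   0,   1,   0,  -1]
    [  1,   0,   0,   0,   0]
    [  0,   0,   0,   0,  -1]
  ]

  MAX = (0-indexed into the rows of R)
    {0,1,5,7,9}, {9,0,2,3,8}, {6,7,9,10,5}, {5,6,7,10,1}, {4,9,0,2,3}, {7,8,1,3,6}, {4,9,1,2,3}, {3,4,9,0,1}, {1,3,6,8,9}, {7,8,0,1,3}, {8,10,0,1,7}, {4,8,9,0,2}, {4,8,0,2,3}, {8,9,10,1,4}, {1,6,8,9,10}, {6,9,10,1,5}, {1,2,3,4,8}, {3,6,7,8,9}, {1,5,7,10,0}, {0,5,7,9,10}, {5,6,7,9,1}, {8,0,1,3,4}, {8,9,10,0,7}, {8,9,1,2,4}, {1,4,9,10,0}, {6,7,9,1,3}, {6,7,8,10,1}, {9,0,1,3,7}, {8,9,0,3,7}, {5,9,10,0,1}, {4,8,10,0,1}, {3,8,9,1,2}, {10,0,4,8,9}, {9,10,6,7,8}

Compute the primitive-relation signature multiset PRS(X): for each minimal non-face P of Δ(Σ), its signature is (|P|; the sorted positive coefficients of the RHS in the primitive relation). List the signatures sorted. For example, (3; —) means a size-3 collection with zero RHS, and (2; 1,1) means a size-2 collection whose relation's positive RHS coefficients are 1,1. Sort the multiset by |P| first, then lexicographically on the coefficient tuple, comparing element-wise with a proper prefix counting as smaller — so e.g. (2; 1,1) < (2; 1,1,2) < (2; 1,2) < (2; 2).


Σ has 16 primitive collections:

  {3,10}:  v_{3} + v_{10} = 0  ⇒ sig = (2; —)
  {4,6}:  v_{4} + v_{6} = 0  ⇒ sig = (2; —)
  {0,6}:  v_{0} + v_{6} = v_{7}  ⇒ sig = (2; 1)
  {4,7}:  v_{4} + v_{7} = v_{0}  ⇒ sig = (2; 1)
  {5,8}:  v_{5} + v_{8} = v_{10}  ⇒ sig = (2; 1)
  {2,5}:  v_{2} + v_{5} = v_{4} + v_{9}  ⇒ sig = (2; 1,1)
  {2,6}:  v_{2} + v_{6} = v_{3} + v_{8} + v_{9}  ⇒ sig = (2; 1,1,1)
  {2,10}:  v_{2} + v_{10} = v_{4} + v_{8} + v_{9}  ⇒ sig = (2; 1,1,1)
  {3,5}:  v_{3} + v_{5} = v_{1} + v_{7} + v_{9}  ⇒ sig = (2; 1,1,1)
  {2,7}:  v_{2} + v_{7} = v_{0} + v_{3} + v_{8} + v_{9}  ⇒ sig = (2; 1,1,1,1)
  {4,5}:  v_{4} + v_{5} = v_{0} + v_{1} + v_{9} + v_{10}  ⇒ sig = (2; 1,1,1,1)
  {0,1,2}:  v_{0} + v_{1} + v_{2} = v_{3} + 2·v_{4}  ⇒ sig = (3; 1,2)
  {1,7,8,9}:  v_{1} + v_{7} + v_{8} + v_{9} = 0  ⇒ sig = (4; —)
  {0,1,8,9}:  v_{0} + v_{1} + v_{8} + v_{9} = v_{4}  ⇒ sig = (4; 1)
  {1,7,9,10}:  v_{1} + v_{7} + v_{9} + v_{10} = v_{5}  ⇒ sig = (4; 1)
  {3,4,8,9}:  v_{3} + v_{4} + v_{8} + v_{9} = v_{2}  ⇒ sig = (4; 1)

so the primitive-relation signature multiset is
[(2; —), (2; —), (2; 1), (2; 1), (2; 1), (2; 1,1), (2; 1,1,1), (2; 1,1,1), (2; 1,1,1), (2; 1,1,1,1), (2; 1,1,1,1), (3; 1,2), (4; —), (4; 1), (4; 1), (4; 1)]


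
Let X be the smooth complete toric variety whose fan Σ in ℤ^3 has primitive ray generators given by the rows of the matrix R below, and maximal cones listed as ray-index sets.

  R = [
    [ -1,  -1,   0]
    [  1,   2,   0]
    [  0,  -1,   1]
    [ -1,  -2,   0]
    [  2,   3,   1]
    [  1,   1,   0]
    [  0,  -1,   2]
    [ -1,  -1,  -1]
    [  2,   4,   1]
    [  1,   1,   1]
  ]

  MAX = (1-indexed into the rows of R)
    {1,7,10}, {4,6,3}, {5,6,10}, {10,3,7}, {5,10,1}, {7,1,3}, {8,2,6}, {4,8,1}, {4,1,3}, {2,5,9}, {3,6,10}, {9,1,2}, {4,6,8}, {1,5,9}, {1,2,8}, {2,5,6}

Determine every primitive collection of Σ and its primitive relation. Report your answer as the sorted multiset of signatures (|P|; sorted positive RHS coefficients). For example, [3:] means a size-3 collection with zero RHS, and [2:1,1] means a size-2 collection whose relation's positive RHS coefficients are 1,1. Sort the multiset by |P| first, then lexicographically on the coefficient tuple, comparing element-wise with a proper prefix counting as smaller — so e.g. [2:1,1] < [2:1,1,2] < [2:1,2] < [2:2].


Σ has 23 primitive collections:

  P = {1,6}:  v_{1} + v_{6} = 0 ; sig = [2:]
  P = {2,4}:  v_{2} + v_{4} = 0 ; sig = [2:]
  P = {8,10}:  v_{8} + v_{10} = 0 ; sig = [2:]
  P = {2,3}:  v_{2} + v_{3} = v_{10} ; sig = [2:1]
  P = {2,10}:  v_{2} + v_{10} = v_{5} ; sig = [2:1]
  P = {3,8}:  v_{3} + v_{8} = v_{4} ; sig = [2:1]
  P = {4,5}:  v_{4} + v_{5} = v_{10} ; sig = [2:1]
  P = {4,10}:  v_{4} + v_{10} = v_{3} ; sig = [2:1]
  P = {5,8}:  v_{5} + v_{8} = v_{2} ; sig = [2:1]
  P = {4,9}:  v_{4} + v_{9} = v_{1} + v_{5} ; sig = [2:1,1]
  P = {6,7}:  v_{6} + v_{7} = v_{3} + v_{10} ; sig = [2:1,1]
  P = {6,9}:  v_{6} + v_{9} = v_{2} + v_{5} ; sig = [2:1,1]
  P = {7,8}:  v_{7} + v_{8} = v_{1} + v_{3} ; sig = [2:1,1]
  P = {3,9}:  v_{3} + v_{9} = v_{1} + v_{5} + v_{10} ; sig = [2:1,1,1]
  P = {2,7}:  v_{2} + v_{7} = v_{1} + 2·v_{10} ; sig = [2:1,2]
  P = {4,7}:  v_{4} + v_{7} = v_{1} + 2·v_{3} ; sig = [2:1,2]
  P = {8,9}:  v_{8} + v_{9} = v_{1} + 2·v_{2} ; sig = [2:1,2]
  P = {9,10}:  v_{9} + v_{10} = v_{1} + 2·v_{5} ; sig = [2:1,2]
  P = {7,9}:  v_{7} + v_{9} = 2·v_{1} + v_{5} + 2·v_{10} ; sig = [2:1,2,2]
  P = {5,7}:  v_{5} + v_{7} = v_{1} + 3·v_{10} ; sig = [2:1,3]
  P = {3,5}:  v_{3} + v_{5} = 2·v_{10} ; sig = [2:2]
  P = {1,2,5}:  v_{1} + v_{2} + v_{5} = v_{9} ; sig = [3:1]
  P = {1,3,10}:  v_{1} + v_{3} + v_{10} = v_{7} ; sig = [3:1]

Signatures (|P|; sorted positive RHS coefficients), sorted:
    |P|=2: 21 collections, coeffs (), (), (), (1), (1), (1), (1), (1), (1), (1,1), (1,1), (1,1), (1,1), (1,1,1), (1,2), (1,2), (1,2), (1,2), (1,2,2), (1,3), (2)
    |P|=3: 2 collections, coeffs (1), (1)
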